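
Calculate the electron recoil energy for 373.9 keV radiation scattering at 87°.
153.1029 keV

By energy conservation: K_e = E_initial - E_final

First find the scattered photon energy:
Initial wavelength: λ = hc/E = 3.3160 pm
Compton shift: Δλ = λ_C(1 - cos(87°)) = 2.2993 pm
Final wavelength: λ' = 3.3160 + 2.2993 = 5.6153 pm
Final photon energy: E' = hc/λ' = 220.7971 keV

Electron kinetic energy:
K_e = E - E' = 373.9000 - 220.7971 = 153.1029 keV

(Intermediate values are shown rounded; full precision is carried through to the final answer.)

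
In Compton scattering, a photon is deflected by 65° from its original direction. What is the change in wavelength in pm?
1.4009 pm

Using the Compton scattering formula:
Δλ = λ_C(1 - cos θ)

where λ_C = h/(m_e·c) ≈ 2.4263 pm is the Compton wavelength of an electron.

For θ = 65°:
cos(65°) = 0.4226
1 - cos(65°) = 0.5774

Δλ = 2.4263 × 0.5774
Δλ = 1.4009 pm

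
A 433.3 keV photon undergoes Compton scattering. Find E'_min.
160.7259 keV (at θ = 180°)

The scattered photon has minimum energy when its wavelength is maximum, i.e., when the Compton shift Δλ = λ_C(1 − cos θ) is maximum. This occurs at θ = 180° (backscattering), giving Δλ_max = 2λ_C = 4.8526 pm.

Initial wavelength: λ₀ = hc/E₀ = 2.8614 pm
Maximum final wavelength: λ'_max = λ₀ + 2λ_C = 2.8614 + 4.8526 = 7.7140 pm
Minimum final energy: E'_min = hc/λ'_max = 160.7259 keV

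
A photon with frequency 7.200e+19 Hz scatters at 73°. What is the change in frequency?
2.102e+19 Hz (decrease)

Convert frequency to wavelength (c = 299792458 m/s):
λ₀ = c/f₀ = 299792458/7.200e+19 = 4.1637841e-12 m = 4.1638 pm

Calculate Compton shift:
Δλ = λ_C(1 - cos(73°)) = 1.7169 pm

Final wavelength:
λ' = λ₀ + Δλ = 4.1638 + 1.7169 = 5.8807 pm

Final frequency:
f' = c/λ' = 299792458/5.8807099e-12 = 5.0978957e+19 Hz

Frequency shift (decrease):
Δf = f₀ - f' = 7.200e+19 - 5.0978957e+19 = 2.102e+19 Hz

(Intermediate values are shown rounded; full precision is carried through to the final answer.)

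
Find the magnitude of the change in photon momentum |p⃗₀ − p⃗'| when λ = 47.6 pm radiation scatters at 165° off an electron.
2.6346e-23 kg·m/s

Photon momentum magnitude is p = h/λ.

Initial momentum:
p₀ = h/λ = 6.6261e-34/4.7600e-11 = 1.3920e-23 kg·m/s

After scattering:
λ' = λ + Δλ = 47.6 + 4.7699 = 52.3699 pm
p' = h/λ' = 6.6261e-34/5.2370e-11 = 1.2652e-23 kg·m/s

Momentum is a vector; the scattered photon's direction makes angle θ = 165° with the incident direction. The magnitude of the vector change Δp⃗ = p⃗₀ − p⃗' is found from the law of cosines:
|Δp⃗|² = p₀² + p'² − 2p₀p'cos θ
|Δp⃗|² = (1.3920e-23)² + (1.2652e-23)² − 2·1.3920e-23·1.2652e-23·cos(165°)
|Δp⃗| = 2.6346e-23 kg·m/s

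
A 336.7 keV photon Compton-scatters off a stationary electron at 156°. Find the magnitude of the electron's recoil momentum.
2.5472e-22 kg·m/s

The electron is initially at rest, so by conservation of momentum:
p⃗_e = p⃗₀ − p⃗'  (incident photon momentum minus scattered photon momentum)

Photon momentum magnitudes (p = h/λ = E/c):
λ₀ = hc/E₀ = 3.6823 pm → p₀ = h/λ₀ = 1.7994e-22 kg·m/s
Δλ = λ_C(1 − cos 156°) = 4.6429 pm
λ' = 8.3252 pm → p' = h/λ' = 7.9591e-23 kg·m/s

The scattered photon makes angle θ = 156° with the incident direction, so by the law of cosines:
|p⃗_e|² = p₀² + p'² − 2p₀p'cos θ
|p⃗_e|² = (1.7994e-22)² + (7.9591e-23)² − 2·1.7994e-22·7.9591e-23·cos(156°)
|p⃗_e| = 2.5472e-22 kg·m/s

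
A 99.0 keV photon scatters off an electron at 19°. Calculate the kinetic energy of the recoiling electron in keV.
1.0340 keV

By energy conservation: K_e = E_initial - E_final

First find the scattered photon energy:
Initial wavelength: λ = hc/E = 12.5237 pm
Compton shift: Δλ = λ_C(1 - cos(19°)) = 0.1322 pm
Final wavelength: λ' = 12.5237 + 0.1322 = 12.6558 pm
Final photon energy: E' = hc/λ' = 97.9660 keV

Electron kinetic energy:
K_e = E - E' = 99.0000 - 97.9660 = 1.0340 keV

(Intermediate values are shown rounded; full precision is carried through to the final answer.)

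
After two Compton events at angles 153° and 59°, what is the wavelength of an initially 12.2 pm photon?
17.9648 pm

Apply Compton shift twice:

First scattering at θ₁ = 153°:
Δλ₁ = λ_C(1 - cos(153°))
Δλ₁ = 2.4263 × 1.8910
Δλ₁ = 4.5882 pm

After first scattering:
λ₁ = 12.2 + 4.5882 = 16.7882 pm

Second scattering at θ₂ = 59°:
Δλ₂ = λ_C(1 - cos(59°))
Δλ₂ = 2.4263 × 0.4850
Δλ₂ = 1.1767 pm

Final wavelength:
λ₂ = 16.7882 + 1.1767 = 17.9648 pm

Total shift: Δλ_total = 4.5882 + 1.1767 = 5.7648 pm

(Intermediate values are shown rounded; full precision is carried through to the final answer.)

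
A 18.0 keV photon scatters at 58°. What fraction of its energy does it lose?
0.0163 (or 1.63%)

Calculate initial and final photon energies:

Initial: E₀ = 18.0 keV → λ₀ = 68.8801 pm
Compton shift: Δλ = 1.1406 pm
Final wavelength: λ' = 70.0207 pm
Final energy: E' = 17.7068 keV

Fractional energy loss:
(E₀ - E')/E₀ = (18.0000 - 17.7068)/18.0000
= 0.2932/18.0000
= 0.0163
= 1.63%

(Intermediate values are shown rounded; full precision is carried through to the final answer.)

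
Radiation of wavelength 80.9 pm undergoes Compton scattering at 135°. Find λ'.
85.0420 pm

Using the Compton formula: λ' = λ + λ_C(1 − cos θ)

For θ = 135°, cos θ = -√2/2 (exact) ≈ -0.7071, so:
1 − cos 135° = 1 − (-√2/2) ≈ 1.7071

Δλ = λ_C × 1.7071 = 2.4263 × 1.7071 = 4.1420 pm

λ' = 80.9 + 4.1420 = 85.0420 pm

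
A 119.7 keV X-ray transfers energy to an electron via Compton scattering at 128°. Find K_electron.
32.8642 keV

By energy conservation: K_e = E_initial - E_final

First find the scattered photon energy:
Initial wavelength: λ = hc/E = 10.3579 pm
Compton shift: Δλ = λ_C(1 - cos(128°)) = 3.9201 pm
Final wavelength: λ' = 10.3579 + 3.9201 = 14.2780 pm
Final photon energy: E' = hc/λ' = 86.8358 keV

Electron kinetic energy:
K_e = E - E' = 119.7000 - 86.8358 = 32.8642 keV

(Intermediate values are shown rounded; full precision is carried through to the final answer.)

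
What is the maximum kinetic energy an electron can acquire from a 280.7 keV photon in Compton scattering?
146.9462 keV

Maximum energy transfer occurs at θ = 180° (backscattering).

Initial photon: E₀ = 280.7 keV → λ₀ = 4.4170 pm

Maximum Compton shift (at 180°):
Δλ_max = 2λ_C = 2 × 2.4263 = 4.8526 pm

Final wavelength:
λ' = 4.4170 + 4.8526 = 9.2696 pm

Minimum photon energy (maximum energy to electron):
E'_min = hc/λ' = 133.7538 keV

Maximum electron kinetic energy:
K_max = E₀ - E'_min = 280.7000 - 133.7538 = 146.9462 keV

(Intermediate values are shown rounded; full precision is carried through to the final answer.)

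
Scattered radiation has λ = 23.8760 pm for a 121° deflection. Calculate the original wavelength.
20.2000 pm

From λ' = λ + Δλ, we have λ = λ' - Δλ

First calculate the Compton shift:
Δλ = λ_C(1 - cos θ)
Δλ = 2.4263 × (1 - cos(121°))
Δλ = 2.4263 × 1.5150
Δλ = 3.6760 pm

Initial wavelength:
λ = λ' - Δλ
λ = 23.8760 - 3.6760
λ = 20.2000 pm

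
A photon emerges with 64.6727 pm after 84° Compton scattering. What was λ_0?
62.5000 pm

From λ' = λ + Δλ, we have λ = λ' - Δλ

First calculate the Compton shift:
Δλ = λ_C(1 - cos θ)
Δλ = 2.4263 × (1 - cos(84°))
Δλ = 2.4263 × 0.8955
Δλ = 2.1727 pm

Initial wavelength:
λ = λ' - Δλ
λ = 64.6727 - 2.1727
λ = 62.5000 pm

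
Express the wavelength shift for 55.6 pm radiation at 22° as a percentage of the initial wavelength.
0.3178%

Calculate the Compton shift:
Δλ = λ_C(1 - cos(22°))
Δλ = 2.4263 × (1 - cos(22°))
Δλ = 2.4263 × 0.0728
Δλ = 0.1767 pm

Percentage change:
(Δλ/λ₀) × 100 = (0.1767/55.6) × 100
= 0.3178%

(Intermediate values are shown rounded; full precision is carried through to the final answer.)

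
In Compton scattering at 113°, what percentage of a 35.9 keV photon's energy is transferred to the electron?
0.0890 (or 8.90%)

Calculate initial and final photon energies:

Initial: E₀ = 35.9 keV → λ₀ = 34.5360 pm
Compton shift: Δλ = 3.3743 pm
Final wavelength: λ' = 37.9103 pm
Final energy: E' = 32.7046 keV

Fractional energy loss:
(E₀ - E')/E₀ = (35.9000 - 32.7046)/35.9000
= 3.1954/35.9000
= 0.0890
= 8.90%

(Intermediate values are shown rounded; full precision is carried through to the final answer.)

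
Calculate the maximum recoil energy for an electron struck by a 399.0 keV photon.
243.2408 keV

Maximum energy transfer occurs at θ = 180° (backscattering).

Initial photon: E₀ = 399.0 keV → λ₀ = 3.1074 pm

Maximum Compton shift (at 180°):
Δλ_max = 2λ_C = 2 × 2.4263 = 4.8526 pm

Final wavelength:
λ' = 3.1074 + 4.8526 = 7.9600 pm

Minimum photon energy (maximum energy to electron):
E'_min = hc/λ' = 155.7592 keV

Maximum electron kinetic energy:
K_max = E₀ - E'_min = 399.0000 - 155.7592 = 243.2408 keV

(Intermediate values are shown rounded; full precision is carried through to the final answer.)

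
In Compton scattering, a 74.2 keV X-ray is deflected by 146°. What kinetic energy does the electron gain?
15.5711 keV

By energy conservation: K_e = E_initial - E_final

First find the scattered photon energy:
Initial wavelength: λ = hc/E = 16.7095 pm
Compton shift: Δλ = λ_C(1 - cos(146°)) = 4.4378 pm
Final wavelength: λ' = 16.7095 + 4.4378 = 21.1473 pm
Final photon energy: E' = hc/λ' = 58.6289 keV

Electron kinetic energy:
K_e = E - E' = 74.2000 - 58.6289 = 15.5711 keV

(Intermediate values are shown rounded; full precision is carried through to the final answer.)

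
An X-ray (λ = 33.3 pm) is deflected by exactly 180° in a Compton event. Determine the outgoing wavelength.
38.1526 pm

Using the Compton formula: λ' = λ + λ_C(1 − cos θ)

For θ = 180°, cos θ = -1 (exact) = -1.0000, so:
1 − cos 180° = 1 − (-1) = 2.0000

Δλ = λ_C × 2.0000 = 2.4263 × 2.0000 = 4.8526 pm

λ' = 33.3 + 4.8526 = 38.1526 pm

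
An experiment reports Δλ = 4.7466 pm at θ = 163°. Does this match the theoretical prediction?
Yes, consistent

Calculate the expected shift for θ = 163°:

Δλ_expected = λ_C(1 - cos(163°))
Δλ_expected = 2.4263 × (1 - cos(163°))
Δλ_expected = 2.4263 × 1.9563
Δλ_expected = 4.7466 pm

Given shift: 4.7466 pm
Expected shift: 4.7466 pm
Difference: 0.0000 pm

The values match. This is consistent with Compton scattering at the stated angle.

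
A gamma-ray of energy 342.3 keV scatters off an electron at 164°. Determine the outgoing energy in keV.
147.9398 keV

First convert energy to wavelength:
λ = hc/E, with hc ≈ 1239.842 keV·pm (i.e. 1239.842 eV·nm)

For E = 342.3 keV = 342300 eV:
λ = 1239.842 keV·pm / 342.3 keV
λ = 3.6221 pm

Calculate the Compton shift:
Δλ = λ_C(1 - cos(164°)) = 2.4263 × 1.9613
Δλ = 4.7586 pm

Final wavelength:
λ' = 3.6221 + 4.7586 = 8.3807 pm

Final energy:
E' = hc/λ' = 1239.842 / 8.3807 = 147.9398 keV

(Intermediate values are shown rounded; full precision is carried through to the final answer.)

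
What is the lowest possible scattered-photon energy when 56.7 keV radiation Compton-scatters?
46.4024 keV (at θ = 180°)

The scattered photon has minimum energy when its wavelength is maximum, i.e., when the Compton shift Δλ = λ_C(1 − cos θ) is maximum. This occurs at θ = 180° (backscattering), giving Δλ_max = 2λ_C = 4.8526 pm.

Initial wavelength: λ₀ = hc/E₀ = 21.8667 pm
Maximum final wavelength: λ'_max = λ₀ + 2λ_C = 21.8667 + 4.8526 = 26.7193 pm
Minimum final energy: E'_min = hc/λ'_max = 46.4024 keV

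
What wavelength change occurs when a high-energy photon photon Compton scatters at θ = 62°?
1.2872 pm

Using the Compton scattering formula:
Δλ = λ_C(1 - cos θ)

where λ_C = h/(m_e·c) ≈ 2.4263 pm is the Compton wavelength of an electron.

For θ = 62°:
cos(62°) = 0.4695
1 - cos(62°) = 0.5305

Δλ = 2.4263 × 0.5305
Δλ = 1.2872 pm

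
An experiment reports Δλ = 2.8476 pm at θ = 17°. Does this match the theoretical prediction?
No, inconsistent

Calculate the expected shift for θ = 17°:

Δλ_expected = λ_C(1 - cos(17°))
Δλ_expected = 2.4263 × (1 - cos(17°))
Δλ_expected = 2.4263 × 0.0437
Δλ_expected = 0.1060 pm

Given shift: 2.8476 pm
Expected shift: 0.1060 pm
Difference: 2.7416 pm

The values do not match. The given shift corresponds to θ ≈ 100.0°, not 17°.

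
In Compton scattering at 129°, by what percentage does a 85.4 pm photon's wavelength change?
4.6291%

Calculate the Compton shift:
Δλ = λ_C(1 - cos(129°))
Δλ = 2.4263 × (1 - cos(129°))
Δλ = 2.4263 × 1.6293
Δλ = 3.9532 pm

Percentage change:
(Δλ/λ₀) × 100 = (3.9532/85.4) × 100
= 4.6291%

(Intermediate values are shown rounded; full precision is carried through to the final answer.)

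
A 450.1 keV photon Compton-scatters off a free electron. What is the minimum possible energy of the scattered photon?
162.9824 keV (at θ = 180°)

The scattered photon has minimum energy when its wavelength is maximum, i.e., when the Compton shift Δλ = λ_C(1 − cos θ) is maximum. This occurs at θ = 180° (backscattering), giving Δλ_max = 2λ_C = 4.8526 pm.

Initial wavelength: λ₀ = hc/E₀ = 2.7546 pm
Maximum final wavelength: λ'_max = λ₀ + 2λ_C = 2.7546 + 4.8526 = 7.6072 pm
Minimum final energy: E'_min = hc/λ'_max = 162.9824 keV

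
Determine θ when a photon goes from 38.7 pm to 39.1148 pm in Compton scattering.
34.00°

First find the wavelength shift:
Δλ = λ' - λ = 39.1148 - 38.7 = 0.4148 pm

Using Δλ = λ_C(1 - cos θ), with λ_C = h/(m_e·c) ≈ 2.42631024 pm:
cos θ = 1 - Δλ/λ_C
cos θ = 1 - 0.4148/2.42631024
cos θ = 0.829041

θ = arccos(0.829041)
θ = 34.00°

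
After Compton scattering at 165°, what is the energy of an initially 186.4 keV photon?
108.5537 keV

First convert energy to wavelength:
λ = hc/E, with hc ≈ 1239.842 keV·pm (i.e. 1239.842 eV·nm)

For E = 186.4 keV = 186400 eV:
λ = 1239.842 keV·pm / 186.4 keV
λ = 6.6515 pm

Calculate the Compton shift:
Δλ = λ_C(1 - cos(165°)) = 2.4263 × 1.9659
Δλ = 4.7699 pm

Final wavelength:
λ' = 6.6515 + 4.7699 = 11.4215 pm

Final energy:
E' = hc/λ' = 1239.842 / 11.4215 = 108.5537 keV

(Intermediate values are shown rounded; full precision is carried through to the final answer.)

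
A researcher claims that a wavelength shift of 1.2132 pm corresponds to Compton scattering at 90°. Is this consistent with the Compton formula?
No, inconsistent

Calculate the expected shift for θ = 90°:

Δλ_expected = λ_C(1 - cos(90°))
Δλ_expected = 2.4263 × (1 - cos(90°))
Δλ_expected = 2.4263 × 1.0000
Δλ_expected = 2.4263 pm

Given shift: 1.2132 pm
Expected shift: 2.4263 pm
Difference: 1.2132 pm

The values do not match. The given shift corresponds to θ ≈ 60.0°, not 90°.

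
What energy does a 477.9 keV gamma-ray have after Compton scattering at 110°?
211.9203 keV

First convert energy to wavelength:
λ = hc/E, with hc ≈ 1239.842 keV·pm (i.e. 1239.842 eV·nm)

For E = 477.9 keV = 477900 eV:
λ = 1239.842 keV·pm / 477.9 keV
λ = 2.5944 pm

Calculate the Compton shift:
Δλ = λ_C(1 - cos(110°)) = 2.4263 × 1.3420
Δλ = 3.2562 pm

Final wavelength:
λ' = 2.5944 + 3.2562 = 5.8505 pm

Final energy:
E' = hc/λ' = 1239.842 / 5.8505 = 211.9203 keV

(Intermediate values are shown rounded; full precision is carried through to the final answer.)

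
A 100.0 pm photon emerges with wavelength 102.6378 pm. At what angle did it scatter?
95.00°

First find the wavelength shift:
Δλ = λ' - λ = 102.6378 - 100.0 = 2.6378 pm

Using Δλ = λ_C(1 - cos θ), with λ_C = h/(m_e·c) ≈ 2.42631024 pm:
cos θ = 1 - Δλ/λ_C
cos θ = 1 - 2.6378/2.42631024
cos θ = -0.087165

θ = arccos(-0.087165)
θ = 95.00°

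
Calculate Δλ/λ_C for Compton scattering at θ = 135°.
1.7071 λ_C

The Compton shift formula is:
Δλ = λ_C(1 - cos θ)

Dividing both sides by λ_C:
Δλ/λ_C = 1 - cos θ

For θ = 135°:
Δλ/λ_C = 1 - cos(135°)
Δλ/λ_C = 1 - -0.7071
Δλ/λ_C = 1.7071

This means the shift is 1.7071 × λ_C = 4.1420 pm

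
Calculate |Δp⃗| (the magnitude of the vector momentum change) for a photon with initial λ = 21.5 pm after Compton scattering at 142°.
5.3414e-23 kg·m/s

Photon momentum magnitude is p = h/λ.

Initial momentum:
p₀ = h/λ = 6.6261e-34/2.1500e-11 = 3.0819e-23 kg·m/s

After scattering:
λ' = λ + Δλ = 21.5 + 4.3383 = 25.8383 pm
p' = h/λ' = 6.6261e-34/2.5838e-11 = 2.5644e-23 kg·m/s

Momentum is a vector; the scattered photon's direction makes angle θ = 142° with the incident direction. The magnitude of the vector change Δp⃗ = p⃗₀ − p⃗' is found from the law of cosines:
|Δp⃗|² = p₀² + p'² − 2p₀p'cos θ
|Δp⃗|² = (3.0819e-23)² + (2.5644e-23)² − 2·3.0819e-23·2.5644e-23·cos(142°)
|Δp⃗| = 5.3414e-23 kg·m/s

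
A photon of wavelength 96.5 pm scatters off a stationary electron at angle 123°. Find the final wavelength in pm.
100.2478 pm

Using the Compton scattering formula:
λ' = λ + Δλ = λ + λ_C(1 - cos θ)

Given:
- Initial wavelength λ = 96.5 pm
- Scattering angle θ = 123°
- Compton wavelength λ_C ≈ 2.4263 pm

Calculate the shift:
Δλ = 2.4263 × (1 - cos(123°))
Δλ = 2.4263 × 1.5446
Δλ = 3.7478 pm

Final wavelength:
λ' = 96.5 + 3.7478 = 100.2478 pm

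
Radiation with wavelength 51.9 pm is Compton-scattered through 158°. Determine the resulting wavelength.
56.5759 pm

Using the Compton scattering formula:
λ' = λ + Δλ = λ + λ_C(1 - cos θ)

Given:
- Initial wavelength λ = 51.9 pm
- Scattering angle θ = 158°
- Compton wavelength λ_C ≈ 2.4263 pm

Calculate the shift:
Δλ = 2.4263 × (1 - cos(158°))
Δλ = 2.4263 × 1.9272
Δλ = 4.6759 pm

Final wavelength:
λ' = 51.9 + 4.6759 = 56.5759 pm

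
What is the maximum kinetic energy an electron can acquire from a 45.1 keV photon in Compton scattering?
6.7665 keV

Maximum energy transfer occurs at θ = 180° (backscattering).

Initial photon: E₀ = 45.1 keV → λ₀ = 27.4910 pm

Maximum Compton shift (at 180°):
Δλ_max = 2λ_C = 2 × 2.4263 = 4.8526 pm

Final wavelength:
λ' = 27.4910 + 4.8526 = 32.3436 pm

Minimum photon energy (maximum energy to electron):
E'_min = hc/λ' = 38.3335 keV

Maximum electron kinetic energy:
K_max = E₀ - E'_min = 45.1000 - 38.3335 = 6.7665 keV

(Intermediate values are shown rounded; full precision is carried through to the final answer.)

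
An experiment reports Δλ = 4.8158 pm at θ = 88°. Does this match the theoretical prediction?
No, inconsistent

Calculate the expected shift for θ = 88°:

Δλ_expected = λ_C(1 - cos(88°))
Δλ_expected = 2.4263 × (1 - cos(88°))
Δλ_expected = 2.4263 × 0.9651
Δλ_expected = 2.3416 pm

Given shift: 4.8158 pm
Expected shift: 2.3416 pm
Difference: 2.4741 pm

The values do not match. The given shift corresponds to θ ≈ 170.0°, not 88°.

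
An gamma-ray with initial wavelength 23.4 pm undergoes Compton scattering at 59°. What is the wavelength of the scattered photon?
24.5767 pm

Using the Compton scattering formula:
λ' = λ + Δλ = λ + λ_C(1 - cos θ)

Given:
- Initial wavelength λ = 23.4 pm
- Scattering angle θ = 59°
- Compton wavelength λ_C ≈ 2.4263 pm

Calculate the shift:
Δλ = 2.4263 × (1 - cos(59°))
Δλ = 2.4263 × 0.4850
Δλ = 1.1767 pm

Final wavelength:
λ' = 23.4 + 1.1767 = 24.5767 pm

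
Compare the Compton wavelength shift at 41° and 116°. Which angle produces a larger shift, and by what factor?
116° produces the larger shift by a factor of 5.864

Calculate both shifts using Δλ = λ_C(1 - cos θ):

For θ₁ = 41°:
Δλ₁ = 2.4263 × (1 - cos(41°))
Δλ₁ = 2.4263 × 0.2453
Δλ₁ = 0.5952 pm

For θ₂ = 116°:
Δλ₂ = 2.4263 × (1 - cos(116°))
Δλ₂ = 2.4263 × 1.4384
Δλ₂ = 3.4899 pm

The 116° angle produces the larger shift.
Ratio: 3.4899/0.5952 = 5.864

(Intermediate values are shown rounded; full precision is carried through to the final answer.)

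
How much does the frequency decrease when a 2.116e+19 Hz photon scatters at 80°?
2.623e+18 Hz (decrease)

Convert frequency to wavelength (c = 299792458 m/s):
λ₀ = c/f₀ = 299792458/2.116e+19 = 1.4167886e-11 m = 14.1679 pm

Calculate Compton shift:
Δλ = λ_C(1 - cos(80°)) = 2.0050 pm

Final wavelength:
λ' = λ₀ + Δλ = 14.1679 + 2.0050 = 16.1729 pm

Final frequency:
f' = c/λ' = 299792458/1.6172871e-11 = 1.8536749e+19 Hz

Frequency shift (decrease):
Δf = f₀ - f' = 2.116e+19 - 1.8536749e+19 = 2.623e+18 Hz

(Intermediate values are shown rounded; full precision is carried through to the final answer.)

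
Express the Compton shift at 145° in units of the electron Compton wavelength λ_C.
1.8192 λ_C

The Compton shift formula is:
Δλ = λ_C(1 - cos θ)

Dividing both sides by λ_C:
Δλ/λ_C = 1 - cos θ

For θ = 145°:
Δλ/λ_C = 1 - cos(145°)
Δλ/λ_C = 1 - -0.8192
Δλ/λ_C = 1.8192

This means the shift is 1.8192 × λ_C = 4.4138 pm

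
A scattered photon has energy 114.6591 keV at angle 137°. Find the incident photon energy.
187.5001 keV

Convert final energy to wavelength (hc ≈ 1239.842 keV·pm):
λ' = hc/E' = 1239.842 / 114.6591 = 10.8133 pm

Calculate the Compton shift:
Δλ = λ_C(1 - cos(137°))
Δλ = 2.4263 × (1 - cos(137°))
Δλ = 4.2008 pm

Initial wavelength:
λ = λ' - Δλ = 10.8133 - 4.2008 = 6.6125 pm

Initial energy:
E = hc/λ = 1239.842 / 6.6125 = 187.5001 keV

(Intermediate values are shown rounded; full precision is carried through to the final answer.)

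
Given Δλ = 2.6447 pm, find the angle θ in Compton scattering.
95.16°

From the Compton formula Δλ = λ_C(1 - cos θ), we can solve for θ:

cos θ = 1 - Δλ/λ_C

Given:
- Δλ = 2.6447 pm
- λ_C = h/(m_e·c) ≈ 2.42631024 pm

cos θ = 1 - 2.6447/2.42631024
cos θ = 1 - 1.090009
cos θ = -0.090009

θ = arccos(-0.090009)
θ = 95.16°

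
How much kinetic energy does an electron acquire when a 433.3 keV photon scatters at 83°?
184.9348 keV

By energy conservation: K_e = E_initial - E_final

First find the scattered photon energy:
Initial wavelength: λ = hc/E = 2.8614 pm
Compton shift: Δλ = λ_C(1 - cos(83°)) = 2.1306 pm
Final wavelength: λ' = 2.8614 + 2.1306 = 4.9920 pm
Final photon energy: E' = hc/λ' = 248.3652 keV

Electron kinetic energy:
K_e = E - E' = 433.3000 - 248.3652 = 184.9348 keV

(Intermediate values are shown rounded; full precision is carried through to the final answer.)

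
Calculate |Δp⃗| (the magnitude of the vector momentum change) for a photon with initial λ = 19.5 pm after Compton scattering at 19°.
1.1181e-23 kg·m/s

Photon momentum magnitude is p = h/λ.

Initial momentum:
p₀ = h/λ = 6.6261e-34/1.9500e-11 = 3.3980e-23 kg·m/s

After scattering:
λ' = λ + Δλ = 19.5 + 0.1322 = 19.6322 pm
p' = h/λ' = 6.6261e-34/1.9632e-11 = 3.3751e-23 kg·m/s

Momentum is a vector; the scattered photon's direction makes angle θ = 19° with the incident direction. The magnitude of the vector change Δp⃗ = p⃗₀ − p⃗' is found from the law of cosines:
|Δp⃗|² = p₀² + p'² − 2p₀p'cos θ
|Δp⃗|² = (3.3980e-23)² + (3.3751e-23)² − 2·3.3980e-23·3.3751e-23·cos(19°)
|Δp⃗| = 1.1181e-23 kg·m/s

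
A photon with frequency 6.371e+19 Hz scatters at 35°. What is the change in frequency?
5.434e+18 Hz (decrease)

Convert frequency to wavelength (c = 299792458 m/s):
λ₀ = c/f₀ = 299792458/6.371e+19 = 4.7055793e-12 m = 4.7056 pm

Calculate Compton shift:
Δλ = λ_C(1 - cos(35°)) = 0.4388 pm

Final wavelength:
λ' = λ₀ + Δλ = 4.7056 + 0.4388 = 5.1444 pm

Final frequency:
f' = c/λ' = 299792458/5.1443726e-12 = 5.8275806e+19 Hz

Frequency shift (decrease):
Δf = f₀ - f' = 6.371e+19 - 5.8275806e+19 = 5.434e+18 Hz

(Intermediate values are shown rounded; full precision is carried through to the final answer.)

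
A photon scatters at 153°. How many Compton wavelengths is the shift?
1.8910 λ_C

The Compton shift formula is:
Δλ = λ_C(1 - cos θ)

Dividing both sides by λ_C:
Δλ/λ_C = 1 - cos θ

For θ = 153°:
Δλ/λ_C = 1 - cos(153°)
Δλ/λ_C = 1 - -0.8910
Δλ/λ_C = 1.8910

This means the shift is 1.8910 × λ_C = 4.5882 pm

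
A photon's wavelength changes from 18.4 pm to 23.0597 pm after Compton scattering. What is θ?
157.00°

First find the wavelength shift:
Δλ = λ' - λ = 23.0597 - 18.4 = 4.6597 pm

Using Δλ = λ_C(1 - cos θ), with λ_C = h/(m_e·c) ≈ 2.42631024 pm:
cos θ = 1 - Δλ/λ_C
cos θ = 1 - 4.6597/2.42631024
cos θ = -0.920488

θ = arccos(-0.920488)
θ = 157.00°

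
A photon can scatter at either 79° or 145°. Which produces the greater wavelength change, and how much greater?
145° produces the larger shift by a factor of 2.248

Calculate both shifts using Δλ = λ_C(1 - cos θ):

For θ₁ = 79°:
Δλ₁ = 2.4263 × (1 - cos(79°))
Δλ₁ = 2.4263 × 0.8092
Δλ₁ = 1.9633 pm

For θ₂ = 145°:
Δλ₂ = 2.4263 × (1 - cos(145°))
Δλ₂ = 2.4263 × 1.8192
Δλ₂ = 4.4138 pm

The 145° angle produces the larger shift.
Ratio: 4.4138/1.9633 = 2.248

(Intermediate values are shown rounded; full precision is carried through to the final answer.)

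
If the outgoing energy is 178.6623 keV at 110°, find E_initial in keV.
336.6002 keV

Convert final energy to wavelength (hc ≈ 1239.842 keV·pm):
λ' = hc/E' = 1239.842 / 178.6623 = 6.9396 pm

Calculate the Compton shift:
Δλ = λ_C(1 - cos(110°))
Δλ = 2.4263 × (1 - cos(110°))
Δλ = 3.2562 pm

Initial wavelength:
λ = λ' - Δλ = 6.9396 - 3.2562 = 3.6834 pm

Initial energy:
E = hc/λ = 1239.842 / 3.6834 = 336.6002 keV

(Intermediate values are shown rounded; full precision is carried through to the final answer.)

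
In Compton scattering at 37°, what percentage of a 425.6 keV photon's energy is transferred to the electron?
0.1436 (or 14.36%)

Calculate initial and final photon energies:

Initial: E₀ = 425.6 keV → λ₀ = 2.9132 pm
Compton shift: Δλ = 0.4886 pm
Final wavelength: λ' = 3.4017 pm
Final energy: E' = 364.4734 keV

Fractional energy loss:
(E₀ - E')/E₀ = (425.6000 - 364.4734)/425.6000
= 61.1266/425.6000
= 0.1436
= 14.36%

(Intermediate values are shown rounded; full precision is carried through to the final answer.)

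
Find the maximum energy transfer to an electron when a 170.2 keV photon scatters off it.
68.0481 keV

Maximum energy transfer occurs at θ = 180° (backscattering).

Initial photon: E₀ = 170.2 keV → λ₀ = 7.2846 pm

Maximum Compton shift (at 180°):
Δλ_max = 2λ_C = 2 × 2.4263 = 4.8526 pm

Final wavelength:
λ' = 7.2846 + 4.8526 = 12.1372 pm

Minimum photon energy (maximum energy to electron):
E'_min = hc/λ' = 102.1519 keV

Maximum electron kinetic energy:
K_max = E₀ - E'_min = 170.2000 - 102.1519 = 68.0481 keV

(Intermediate values are shown rounded; full precision is carried through to the final answer.)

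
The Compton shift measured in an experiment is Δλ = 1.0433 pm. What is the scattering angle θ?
55.25°

From the Compton formula Δλ = λ_C(1 - cos θ), we can solve for θ:

cos θ = 1 - Δλ/λ_C

Given:
- Δλ = 1.0433 pm
- λ_C = h/(m_e·c) ≈ 2.42631024 pm

cos θ = 1 - 1.0433/2.42631024
cos θ = 1 - 0.429994
cos θ = 0.570006

θ = arccos(0.570006)
θ = 55.25°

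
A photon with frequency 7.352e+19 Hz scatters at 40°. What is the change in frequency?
8.984e+18 Hz (decrease)

Convert frequency to wavelength (c = 299792458 m/s):
λ₀ = c/f₀ = 299792458/7.352e+19 = 4.0776994e-12 m = 4.0777 pm

Calculate Compton shift:
Δλ = λ_C(1 - cos(40°)) = 0.5676 pm

Final wavelength:
λ' = λ₀ + Δλ = 4.0777 + 0.5676 = 4.6453 pm

Final frequency:
f' = c/λ' = 299792458/4.6453481e-12 = 6.4536058e+19 Hz

Frequency shift (decrease):
Δf = f₀ - f' = 7.352e+19 - 6.4536058e+19 = 8.984e+18 Hz

(Intermediate values are shown rounded; full precision is carried through to the final answer.)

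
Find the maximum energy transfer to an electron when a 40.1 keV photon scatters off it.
5.4398 keV

Maximum energy transfer occurs at θ = 180° (backscattering).

Initial photon: E₀ = 40.1 keV → λ₀ = 30.9188 pm

Maximum Compton shift (at 180°):
Δλ_max = 2λ_C = 2 × 2.4263 = 4.8526 pm

Final wavelength:
λ' = 30.9188 + 4.8526 = 35.7714 pm

Minimum photon energy (maximum energy to electron):
E'_min = hc/λ' = 34.6602 keV

Maximum electron kinetic energy:
K_max = E₀ - E'_min = 40.1000 - 34.6602 = 5.4398 keV

(Intermediate values are shown rounded; full precision is carried through to the final answer.)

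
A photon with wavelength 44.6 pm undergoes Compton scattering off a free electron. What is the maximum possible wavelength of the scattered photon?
49.4526 pm (at θ = 180°)

The Compton shift is Δλ = λ_C(1 − cos θ).

Since cos θ ranges from −1 to 1, the factor (1 − cos θ) ranges from 0 to 2; the maximum shift occurs at θ = 180° (backscattering):
Δλ_max = 2λ_C = 2 × 2.4263 pm = 4.8526 pm

Maximum scattered wavelength:
λ'_max = λ₀ + Δλ_max = 44.6 + 4.8526 = 49.4526 pm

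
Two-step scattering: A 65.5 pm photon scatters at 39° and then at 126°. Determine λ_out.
69.8932 pm

Apply Compton shift twice:

First scattering at θ₁ = 39°:
Δλ₁ = λ_C(1 - cos(39°))
Δλ₁ = 2.4263 × 0.2229
Δλ₁ = 0.5407 pm

After first scattering:
λ₁ = 65.5 + 0.5407 = 66.0407 pm

Second scattering at θ₂ = 126°:
Δλ₂ = λ_C(1 - cos(126°))
Δλ₂ = 2.4263 × 1.5878
Δλ₂ = 3.8525 pm

Final wavelength:
λ₂ = 66.0407 + 3.8525 = 69.8932 pm

Total shift: Δλ_total = 0.5407 + 3.8525 = 4.3932 pm

(Intermediate values are shown rounded; full precision is carried through to the final answer.)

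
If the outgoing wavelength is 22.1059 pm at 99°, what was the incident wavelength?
19.3000 pm

From λ' = λ + Δλ, we have λ = λ' - Δλ

First calculate the Compton shift:
Δλ = λ_C(1 - cos θ)
Δλ = 2.4263 × (1 - cos(99°))
Δλ = 2.4263 × 1.1564
Δλ = 2.8059 pm

Initial wavelength:
λ = λ' - Δλ
λ = 22.1059 - 2.8059
λ = 19.3000 pm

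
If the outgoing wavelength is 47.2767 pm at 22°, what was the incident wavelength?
47.1000 pm

From λ' = λ + Δλ, we have λ = λ' - Δλ

First calculate the Compton shift:
Δλ = λ_C(1 - cos θ)
Δλ = 2.4263 × (1 - cos(22°))
Δλ = 2.4263 × 0.0728
Δλ = 0.1767 pm

Initial wavelength:
λ = λ' - Δλ
λ = 47.2767 - 0.1767
λ = 47.1000 pm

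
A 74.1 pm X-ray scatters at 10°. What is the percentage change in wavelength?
0.0497%

Calculate the Compton shift:
Δλ = λ_C(1 - cos(10°))
Δλ = 2.4263 × (1 - cos(10°))
Δλ = 2.4263 × 0.0152
Δλ = 0.0369 pm

Percentage change:
(Δλ/λ₀) × 100 = (0.0369/74.1) × 100
= 0.0497%

(Intermediate values are shown rounded; full precision is carried through to the final answer.)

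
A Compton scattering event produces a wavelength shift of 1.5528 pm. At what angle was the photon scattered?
68.90°

From the Compton formula Δλ = λ_C(1 - cos θ), we can solve for θ:

cos θ = 1 - Δλ/λ_C

Given:
- Δλ = 1.5528 pm
- λ_C = h/(m_e·c) ≈ 2.42631024 pm

cos θ = 1 - 1.5528/2.42631024
cos θ = 1 - 0.639984
cos θ = 0.360016

θ = arccos(0.360016)
θ = 68.90°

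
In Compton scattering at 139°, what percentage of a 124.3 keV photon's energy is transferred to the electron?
0.2991 (or 29.91%)

Calculate initial and final photon energies:

Initial: E₀ = 124.3 keV → λ₀ = 9.9746 pm
Compton shift: Δλ = 4.2575 pm
Final wavelength: λ' = 14.2321 pm
Final energy: E' = 87.1161 keV

Fractional energy loss:
(E₀ - E')/E₀ = (124.3000 - 87.1161)/124.3000
= 37.1839/124.3000
= 0.2991
= 29.91%

(Intermediate values are shown rounded; full precision is carried through to the final answer.)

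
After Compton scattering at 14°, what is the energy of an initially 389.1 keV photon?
380.4939 keV

First convert energy to wavelength:
λ = hc/E, with hc ≈ 1239.842 keV·pm (i.e. 1239.842 eV·nm)

For E = 389.1 keV = 389100 eV:
λ = 1239.842 keV·pm / 389.1 keV
λ = 3.1864 pm

Calculate the Compton shift:
Δλ = λ_C(1 - cos(14°)) = 2.4263 × 0.0297
Δλ = 0.0721 pm

Final wavelength:
λ' = 3.1864 + 0.0721 = 3.2585 pm

Final energy:
E' = hc/λ' = 1239.842 / 3.2585 = 380.4939 keV

(Intermediate values are shown rounded; full precision is carried through to the final answer.)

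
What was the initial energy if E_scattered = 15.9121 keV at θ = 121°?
16.7000 keV

Convert final energy to wavelength (hc ≈ 1239.842 keV·pm):
λ' = hc/E' = 1239.842 / 15.9121 = 77.9182 pm

Calculate the Compton shift:
Δλ = λ_C(1 - cos(121°))
Δλ = 2.4263 × (1 - cos(121°))
Δλ = 3.6760 pm

Initial wavelength:
λ = λ' - Δλ = 77.9182 - 3.6760 = 74.2422 pm

Initial energy:
E = hc/λ = 1239.842 / 74.2422 = 16.7000 keV

(Intermediate values are shown rounded; full precision is carried through to the final answer.)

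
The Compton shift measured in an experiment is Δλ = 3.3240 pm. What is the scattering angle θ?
111.71°

From the Compton formula Δλ = λ_C(1 - cos θ), we can solve for θ:

cos θ = 1 - Δλ/λ_C

Given:
- Δλ = 3.3240 pm
- λ_C = h/(m_e·c) ≈ 2.42631024 pm

cos θ = 1 - 3.3240/2.42631024
cos θ = 1 - 1.369981
cos θ = -0.369981

θ = arccos(-0.369981)
θ = 111.71°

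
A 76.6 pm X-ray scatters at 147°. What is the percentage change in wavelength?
5.8240%

Calculate the Compton shift:
Δλ = λ_C(1 - cos(147°))
Δλ = 2.4263 × (1 - cos(147°))
Δλ = 2.4263 × 1.8387
Δλ = 4.4612 pm

Percentage change:
(Δλ/λ₀) × 100 = (4.4612/76.6) × 100
= 5.8240%

(Intermediate values are shown rounded; full precision is carried through to the final answer.)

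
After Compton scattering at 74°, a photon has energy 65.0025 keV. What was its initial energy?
71.6000 keV

Convert final energy to wavelength (hc ≈ 1239.842 keV·pm):
λ' = hc/E' = 1239.842 / 65.0025 = 19.0738 pm

Calculate the Compton shift:
Δλ = λ_C(1 - cos(74°))
Δλ = 2.4263 × (1 - cos(74°))
Δλ = 1.7575 pm

Initial wavelength:
λ = λ' - Δλ = 19.0738 - 1.7575 = 17.3162 pm

Initial energy:
E = hc/λ = 1239.842 / 17.3162 = 71.6000 keV

(Intermediate values are shown rounded; full precision is carried through to the final answer.)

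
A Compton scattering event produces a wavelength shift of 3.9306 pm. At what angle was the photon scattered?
128.32°

From the Compton formula Δλ = λ_C(1 - cos θ), we can solve for θ:

cos θ = 1 - Δλ/λ_C

Given:
- Δλ = 3.9306 pm
- λ_C = h/(m_e·c) ≈ 2.42631024 pm

cos θ = 1 - 3.9306/2.42631024
cos θ = 1 - 1.619991
cos θ = -0.619991

θ = arccos(-0.619991)
θ = 128.32°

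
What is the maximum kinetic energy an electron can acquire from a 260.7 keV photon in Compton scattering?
131.6632 keV

Maximum energy transfer occurs at θ = 180° (backscattering).

Initial photon: E₀ = 260.7 keV → λ₀ = 4.7558 pm

Maximum Compton shift (at 180°):
Δλ_max = 2λ_C = 2 × 2.4263 = 4.8526 pm

Final wavelength:
λ' = 4.7558 + 4.8526 = 9.6084 pm

Minimum photon energy (maximum energy to electron):
E'_min = hc/λ' = 129.0368 keV

Maximum electron kinetic energy:
K_max = E₀ - E'_min = 260.7000 - 129.0368 = 131.6632 keV

(Intermediate values are shown rounded; full precision is carried through to the final answer.)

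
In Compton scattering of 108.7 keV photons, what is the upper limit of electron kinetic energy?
32.4429 keV

Maximum energy transfer occurs at θ = 180° (backscattering).

Initial photon: E₀ = 108.7 keV → λ₀ = 11.4061 pm

Maximum Compton shift (at 180°):
Δλ_max = 2λ_C = 2 × 2.4263 = 4.8526 pm

Final wavelength:
λ' = 11.4061 + 4.8526 = 16.2587 pm

Minimum photon energy (maximum energy to electron):
E'_min = hc/λ' = 76.2571 keV

Maximum electron kinetic energy:
K_max = E₀ - E'_min = 108.7000 - 76.2571 = 32.4429 keV

(Intermediate values are shown rounded; full precision is carried through to the final answer.)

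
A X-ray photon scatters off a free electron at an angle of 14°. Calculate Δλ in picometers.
0.0721 pm

Using the Compton scattering formula:
Δλ = λ_C(1 - cos θ)

where λ_C = h/(m_e·c) ≈ 2.4263 pm is the Compton wavelength of an electron.

For θ = 14°:
cos(14°) = 0.9703
1 - cos(14°) = 0.0297

Δλ = 2.4263 × 0.0297
Δλ = 0.0721 pm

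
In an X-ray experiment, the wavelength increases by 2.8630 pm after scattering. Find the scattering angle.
100.37°

From the Compton formula Δλ = λ_C(1 - cos θ), we can solve for θ:

cos θ = 1 - Δλ/λ_C

Given:
- Δλ = 2.8630 pm
- λ_C = h/(m_e·c) ≈ 2.42631024 pm

cos θ = 1 - 2.8630/2.42631024
cos θ = 1 - 1.179981
cos θ = -0.179981

θ = arccos(-0.179981)
θ = 100.37°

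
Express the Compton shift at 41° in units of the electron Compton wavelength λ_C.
0.2453 λ_C

The Compton shift formula is:
Δλ = λ_C(1 - cos θ)

Dividing both sides by λ_C:
Δλ/λ_C = 1 - cos θ

For θ = 41°:
Δλ/λ_C = 1 - cos(41°)
Δλ/λ_C = 1 - 0.7547
Δλ/λ_C = 0.2453

This means the shift is 0.2453 × λ_C = 0.5952 pm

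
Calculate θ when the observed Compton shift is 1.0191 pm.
54.55°

From the Compton formula Δλ = λ_C(1 - cos θ), we can solve for θ:

cos θ = 1 - Δλ/λ_C

Given:
- Δλ = 1.0191 pm
- λ_C = h/(m_e·c) ≈ 2.42631024 pm

cos θ = 1 - 1.0191/2.42631024
cos θ = 1 - 0.420020
cos θ = 0.579980

θ = arccos(0.579980)
θ = 54.55°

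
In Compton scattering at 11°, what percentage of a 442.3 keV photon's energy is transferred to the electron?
0.0157 (or 1.57%)

Calculate initial and final photon energies:

Initial: E₀ = 442.3 keV → λ₀ = 2.8032 pm
Compton shift: Δλ = 0.0446 pm
Final wavelength: λ' = 2.8477 pm
Final energy: E' = 435.3763 keV

Fractional energy loss:
(E₀ - E')/E₀ = (442.3000 - 435.3763)/442.3000
= 6.9237/442.3000
= 0.0157
= 1.57%

(Intermediate values are shown rounded; full precision is carried through to the final answer.)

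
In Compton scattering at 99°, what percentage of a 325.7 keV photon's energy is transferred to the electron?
0.4243 (or 42.43%)

Calculate initial and final photon energies:

Initial: E₀ = 325.7 keV → λ₀ = 3.8067 pm
Compton shift: Δλ = 2.8059 pm
Final wavelength: λ' = 6.6126 pm
Final energy: E' = 187.4978 keV

Fractional energy loss:
(E₀ - E')/E₀ = (325.7000 - 187.4978)/325.7000
= 138.2022/325.7000
= 0.4243
= 42.43%

(Intermediate values are shown rounded; full precision is carried through to the final answer.)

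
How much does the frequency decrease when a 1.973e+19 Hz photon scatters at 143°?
4.402e+18 Hz (decrease)

Convert frequency to wavelength (c = 299792458 m/s):
λ₀ = c/f₀ = 299792458/1.973e+19 = 1.5194752e-11 m = 15.1948 pm

Calculate Compton shift:
Δλ = λ_C(1 - cos(143°)) = 4.3640 pm

Final wavelength:
λ' = λ₀ + Δλ = 15.1948 + 4.3640 = 19.5588 pm

Final frequency:
f' = c/λ' = 299792458/1.9558800e-11 = 1.5327753e+19 Hz

Frequency shift (decrease):
Δf = f₀ - f' = 1.973e+19 - 1.5327753e+19 = 4.402e+18 Hz

(Intermediate values are shown rounded; full precision is carried through to the final answer.)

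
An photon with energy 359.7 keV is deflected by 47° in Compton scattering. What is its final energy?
293.9095 keV

First convert energy to wavelength:
λ = hc/E, with hc ≈ 1239.842 keV·pm (i.e. 1239.842 eV·nm)

For E = 359.7 keV = 359700 eV:
λ = 1239.842 keV·pm / 359.7 keV
λ = 3.4469 pm

Calculate the Compton shift:
Δλ = λ_C(1 - cos(47°)) = 2.4263 × 0.3180
Δλ = 0.7716 pm

Final wavelength:
λ' = 3.4469 + 0.7716 = 4.2184 pm

Final energy:
E' = hc/λ' = 1239.842 / 4.2184 = 293.9095 keV

(Intermediate values are shown rounded; full precision is carried through to the final answer.)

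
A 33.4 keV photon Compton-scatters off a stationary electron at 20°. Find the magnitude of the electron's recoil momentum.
6.1874e-24 kg·m/s

The electron is initially at rest, so by conservation of momentum:
p⃗_e = p⃗₀ − p⃗'  (incident photon momentum minus scattered photon momentum)

Photon momentum magnitudes (p = h/λ = E/c):
λ₀ = hc/E₀ = 37.1210 pm → p₀ = h/λ₀ = 1.7850e-23 kg·m/s
Δλ = λ_C(1 − cos 20°) = 0.1463 pm
λ' = 37.2673 pm → p' = h/λ' = 1.7780e-23 kg·m/s

The scattered photon makes angle θ = 20° with the incident direction, so by the law of cosines:
|p⃗_e|² = p₀² + p'² − 2p₀p'cos θ
|p⃗_e|² = (1.7850e-23)² + (1.7780e-23)² − 2·1.7850e-23·1.7780e-23·cos(20°)
|p⃗_e| = 6.1874e-24 kg·m/s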